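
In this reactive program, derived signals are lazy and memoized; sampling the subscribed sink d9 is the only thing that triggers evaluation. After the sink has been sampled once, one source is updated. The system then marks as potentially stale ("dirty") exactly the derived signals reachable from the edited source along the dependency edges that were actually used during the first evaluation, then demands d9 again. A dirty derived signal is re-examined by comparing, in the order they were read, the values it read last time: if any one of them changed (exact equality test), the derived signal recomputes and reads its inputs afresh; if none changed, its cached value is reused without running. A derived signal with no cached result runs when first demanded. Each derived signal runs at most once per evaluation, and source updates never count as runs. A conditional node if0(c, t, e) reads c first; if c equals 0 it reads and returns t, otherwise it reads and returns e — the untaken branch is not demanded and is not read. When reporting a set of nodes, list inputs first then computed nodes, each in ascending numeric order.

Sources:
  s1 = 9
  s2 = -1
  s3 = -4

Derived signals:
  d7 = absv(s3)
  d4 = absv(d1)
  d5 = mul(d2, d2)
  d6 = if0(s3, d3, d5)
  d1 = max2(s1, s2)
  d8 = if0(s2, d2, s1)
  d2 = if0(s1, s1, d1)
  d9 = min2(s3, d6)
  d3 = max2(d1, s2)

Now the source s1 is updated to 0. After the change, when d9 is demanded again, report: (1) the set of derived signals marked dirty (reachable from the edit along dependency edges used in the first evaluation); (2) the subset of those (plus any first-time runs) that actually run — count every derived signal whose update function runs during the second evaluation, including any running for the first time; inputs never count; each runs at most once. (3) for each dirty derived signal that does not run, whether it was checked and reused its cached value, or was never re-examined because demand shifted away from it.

First demand of the output computes:
  d1 = max2(9, -1) = 9
  d2 = if0(s1=9 -> else branch d1) = 9
  d5 = mul(9, 9) = 81
  d6 = if0(s3=-4 -> else branch d5) = 81
  d9 = min2(-4, 81) = -4

After the edit, cleaning proceeds:
  d1: stays stale; no demand reaches it after the flip.
  d2: a read changed (s1 9->0) — executes, giving 0.
  d5: a read changed (d2 9->0; d2 9->0) — executes, giving 0.
  d6: a read changed (d5 81->0) — executes, giving 0.
  d9: a read changed (d6 81->0) — executes, giving -4 — identical to its old value.

Note the branch switch — demand abandons d1, which is never re-examined.

The edit dirties: d1, d2, d5, d6, d9.
4 derived signals run: d2, d5, d6, d9.
Unvisited dirty nodes (no longer demanded): d1.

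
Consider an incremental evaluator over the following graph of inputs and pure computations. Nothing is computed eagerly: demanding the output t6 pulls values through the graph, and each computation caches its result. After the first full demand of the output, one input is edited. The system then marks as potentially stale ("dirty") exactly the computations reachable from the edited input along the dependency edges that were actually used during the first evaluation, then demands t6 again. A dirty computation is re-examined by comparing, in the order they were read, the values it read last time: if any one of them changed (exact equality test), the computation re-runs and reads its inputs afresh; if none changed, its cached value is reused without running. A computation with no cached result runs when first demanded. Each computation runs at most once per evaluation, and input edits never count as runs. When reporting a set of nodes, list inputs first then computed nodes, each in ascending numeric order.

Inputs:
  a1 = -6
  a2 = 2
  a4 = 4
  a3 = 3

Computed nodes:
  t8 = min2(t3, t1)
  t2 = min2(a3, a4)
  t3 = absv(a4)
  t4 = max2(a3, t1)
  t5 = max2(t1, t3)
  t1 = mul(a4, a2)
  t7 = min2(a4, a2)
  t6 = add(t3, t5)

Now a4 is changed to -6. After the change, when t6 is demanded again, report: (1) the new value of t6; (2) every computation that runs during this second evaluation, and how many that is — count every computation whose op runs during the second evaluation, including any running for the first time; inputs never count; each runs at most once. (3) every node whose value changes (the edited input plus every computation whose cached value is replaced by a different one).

Initial pass — values computed on the first demand:
  t1 = mul(4, 2) = 8
  t3 = absv(4) = 4
  t5 = max2(8, 4) = 8
  t6 = add(4, 8) = 12

Second demand — change propagation:
  t1: re-runs because a4 4->-6; new result -12.
  t3: re-runs because a4 4->-6; new result 6.
  t5: re-runs because t1 8->-12; t3 4->6; new result 6.
  t6: re-runs because t3 4->6; t5 8->6; new result 12 (unchanged).

t6 now evaluates to 12.
Run set: t1, t3, t5, t6 (4 run).
Changed values: a4, t1, t3, t5.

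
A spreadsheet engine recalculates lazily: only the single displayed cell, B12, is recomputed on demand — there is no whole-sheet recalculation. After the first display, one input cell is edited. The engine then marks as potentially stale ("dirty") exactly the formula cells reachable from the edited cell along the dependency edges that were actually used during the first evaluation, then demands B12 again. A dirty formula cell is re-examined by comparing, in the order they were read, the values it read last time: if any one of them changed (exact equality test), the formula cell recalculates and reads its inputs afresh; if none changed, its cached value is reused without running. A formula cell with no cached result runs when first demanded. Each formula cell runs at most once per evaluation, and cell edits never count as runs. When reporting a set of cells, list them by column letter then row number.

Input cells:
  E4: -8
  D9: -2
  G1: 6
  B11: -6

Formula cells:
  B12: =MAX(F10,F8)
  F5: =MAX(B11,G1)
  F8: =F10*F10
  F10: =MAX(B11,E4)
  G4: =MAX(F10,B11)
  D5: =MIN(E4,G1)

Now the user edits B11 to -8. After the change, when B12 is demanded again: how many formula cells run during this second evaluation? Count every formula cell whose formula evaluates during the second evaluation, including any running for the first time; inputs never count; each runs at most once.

Formula cells that run: B12, F8, F10 — 3 in total.

First evaluation (everything demanded from the output):
  F10 = MAX(-6, -8) = -6
  F8 = -6 * -6 = 36
  B12 = MAX(-6, 36) = 36

Propagation after the edit:
  F10: runs — B11 -6->-8; result -8.
  F8: runs — F10 -6->-8; F10 -6->-8; result 64.
  B12: runs — F10 -6->-8; F8 36->64; result 64.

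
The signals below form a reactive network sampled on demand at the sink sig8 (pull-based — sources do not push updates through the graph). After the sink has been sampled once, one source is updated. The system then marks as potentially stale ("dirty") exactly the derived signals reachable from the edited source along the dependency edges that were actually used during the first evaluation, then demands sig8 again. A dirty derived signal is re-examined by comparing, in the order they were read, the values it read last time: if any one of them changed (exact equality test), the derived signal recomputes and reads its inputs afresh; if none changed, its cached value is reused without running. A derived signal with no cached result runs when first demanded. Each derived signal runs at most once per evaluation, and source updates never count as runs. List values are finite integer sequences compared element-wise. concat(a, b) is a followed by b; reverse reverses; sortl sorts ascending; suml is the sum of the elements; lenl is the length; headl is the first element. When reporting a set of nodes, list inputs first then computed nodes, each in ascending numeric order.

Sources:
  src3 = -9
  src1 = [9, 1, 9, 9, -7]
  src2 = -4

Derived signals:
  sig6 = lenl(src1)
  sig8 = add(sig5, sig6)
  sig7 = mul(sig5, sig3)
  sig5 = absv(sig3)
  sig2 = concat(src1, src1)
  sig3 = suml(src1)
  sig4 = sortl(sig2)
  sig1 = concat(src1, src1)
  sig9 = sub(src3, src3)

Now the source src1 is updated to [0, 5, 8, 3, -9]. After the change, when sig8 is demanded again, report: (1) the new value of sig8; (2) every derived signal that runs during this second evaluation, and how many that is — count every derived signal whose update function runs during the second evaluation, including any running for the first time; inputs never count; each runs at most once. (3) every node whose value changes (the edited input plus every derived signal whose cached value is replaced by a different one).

Initial pass — values computed on the first demand:
  sig3 = suml([9, 1, 9, 9, -7]) = 21
  sig5 = absv(21) = 21
  sig6 = lenl([9, 1, 9, 9, -7]) = 5
  sig8 = add(21, 5) = 26

Second demand — change propagation:
  sig3: re-runs because src1 [9, 1, 9, 9, -7]->[0, 5, 8, 3, -9]; new result 7.
  sig5: re-runs because sig3 21->7; new result 7.
  sig6: re-runs because src1 [9, 1, 9, 9, -7]->[0, 5, 8, 3, -9]; new result 5 (unchanged).
  sig8: re-runs because sig5 21->7; new result 12.

sig8 now evaluates to 12.
Run set: sig3, sig5, sig6, sig8 (4 run).
Changed values: src1, sig3, sig5, sig8.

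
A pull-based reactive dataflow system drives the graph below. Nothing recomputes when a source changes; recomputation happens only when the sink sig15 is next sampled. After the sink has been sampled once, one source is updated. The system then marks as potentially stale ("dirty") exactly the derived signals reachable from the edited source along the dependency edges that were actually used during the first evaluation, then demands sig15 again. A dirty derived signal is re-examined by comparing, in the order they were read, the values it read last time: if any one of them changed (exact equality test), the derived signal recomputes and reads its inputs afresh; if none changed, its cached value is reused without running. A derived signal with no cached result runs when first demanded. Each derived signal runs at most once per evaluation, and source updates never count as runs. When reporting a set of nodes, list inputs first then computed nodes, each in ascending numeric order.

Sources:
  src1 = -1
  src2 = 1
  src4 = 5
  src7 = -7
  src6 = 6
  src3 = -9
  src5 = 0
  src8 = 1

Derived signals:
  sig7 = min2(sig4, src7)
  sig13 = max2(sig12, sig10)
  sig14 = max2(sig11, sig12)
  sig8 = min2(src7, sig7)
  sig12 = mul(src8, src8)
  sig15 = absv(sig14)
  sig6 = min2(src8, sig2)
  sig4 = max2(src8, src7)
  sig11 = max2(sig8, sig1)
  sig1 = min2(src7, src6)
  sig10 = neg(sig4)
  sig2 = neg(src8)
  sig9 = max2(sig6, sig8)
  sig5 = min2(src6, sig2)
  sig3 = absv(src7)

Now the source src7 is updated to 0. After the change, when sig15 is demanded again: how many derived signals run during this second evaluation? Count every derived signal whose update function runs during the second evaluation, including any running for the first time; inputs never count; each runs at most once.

First evaluation (everything demanded from the output):
  sig1 = min2(-7, 6) = -7
  sig4 = max2(1, -7) = 1
  sig7 = min2(1, -7) = -7
  sig8 = min2(-7, -7) = -7
  sig11 = max2(-7, -7) = -7
  sig12 = mul(1, 1) = 1
  sig14 = max2(-7, 1) = 1
  sig15 = absv(1) = 1

Propagation after the edit:
  sig1: runs — src7 -7->0; result 0.
  sig4: runs — src7 -7->0; result 1 (same value as before).
  sig7: runs — src7 -7->0; result 0.
  sig8: runs — src7 -7->0; sig7 -7->0; result 0.
  sig11: runs — sig8 -7->0; sig1 -7->0; result 0.
  sig14: runs — sig11 -7->0; result 1 (same value as before).
  sig15: checked — values it read are unchanged (sig14 unchanged); reused cached 1 without running.

Key observation: the cutoff stops propagation at sig15 — its inputs' values are unchanged, so it reuses its cache.

Derived signals that run: sig1, sig4, sig7, sig8, sig11, sig14 — 6 in total.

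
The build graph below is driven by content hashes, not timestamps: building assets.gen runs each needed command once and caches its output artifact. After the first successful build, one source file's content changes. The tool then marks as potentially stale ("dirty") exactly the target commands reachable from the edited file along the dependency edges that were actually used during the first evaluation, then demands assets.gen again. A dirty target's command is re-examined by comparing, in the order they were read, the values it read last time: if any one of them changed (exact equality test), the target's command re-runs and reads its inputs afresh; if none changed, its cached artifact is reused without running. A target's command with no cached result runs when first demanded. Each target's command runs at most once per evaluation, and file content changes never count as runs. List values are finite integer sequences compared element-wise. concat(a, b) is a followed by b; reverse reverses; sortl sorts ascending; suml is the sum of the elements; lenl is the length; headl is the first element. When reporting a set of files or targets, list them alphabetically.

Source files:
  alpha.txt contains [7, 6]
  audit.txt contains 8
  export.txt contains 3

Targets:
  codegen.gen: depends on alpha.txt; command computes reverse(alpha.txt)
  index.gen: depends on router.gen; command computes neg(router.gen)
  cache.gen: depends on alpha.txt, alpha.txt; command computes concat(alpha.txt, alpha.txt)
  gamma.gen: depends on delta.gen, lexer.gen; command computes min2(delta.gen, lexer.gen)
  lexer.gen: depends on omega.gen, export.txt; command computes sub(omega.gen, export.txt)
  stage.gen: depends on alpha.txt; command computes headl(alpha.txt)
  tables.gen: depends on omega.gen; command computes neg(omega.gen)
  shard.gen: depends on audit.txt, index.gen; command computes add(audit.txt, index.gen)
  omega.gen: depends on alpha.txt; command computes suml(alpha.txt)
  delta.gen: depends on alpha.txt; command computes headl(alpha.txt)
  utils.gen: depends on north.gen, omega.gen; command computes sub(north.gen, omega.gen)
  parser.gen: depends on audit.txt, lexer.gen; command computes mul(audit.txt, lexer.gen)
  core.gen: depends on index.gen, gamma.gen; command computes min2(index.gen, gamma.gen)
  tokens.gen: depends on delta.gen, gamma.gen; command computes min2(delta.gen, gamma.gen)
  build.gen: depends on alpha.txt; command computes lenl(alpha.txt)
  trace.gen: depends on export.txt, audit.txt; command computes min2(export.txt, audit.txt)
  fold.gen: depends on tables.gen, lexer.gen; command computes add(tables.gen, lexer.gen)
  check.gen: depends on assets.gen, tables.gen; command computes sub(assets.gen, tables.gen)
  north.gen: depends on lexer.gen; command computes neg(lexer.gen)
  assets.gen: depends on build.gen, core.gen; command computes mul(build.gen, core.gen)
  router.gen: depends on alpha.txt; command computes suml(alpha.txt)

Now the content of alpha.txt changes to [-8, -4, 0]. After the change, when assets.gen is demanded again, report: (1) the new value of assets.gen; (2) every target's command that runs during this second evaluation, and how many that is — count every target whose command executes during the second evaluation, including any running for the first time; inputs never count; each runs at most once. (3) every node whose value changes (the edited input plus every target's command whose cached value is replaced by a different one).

assets.gen now evaluates to -45.
Run set: assets.gen, build.gen, core.gen, delta.gen, gamma.gen, index.gen, lexer.gen, omega.gen, router.gen (9 run).
Changed values: alpha.txt, assets.gen, build.gen, core.gen, delta.gen, gamma.gen, index.gen, lexer.gen, omega.gen, router.gen.

Initial pass — values computed on the first demand:
  build.gen = lenl([7, 6]) = 2
  delta.gen = headl([7, 6]) = 7
  omega.gen = suml([7, 6]) = 13
  lexer.gen = sub(13, 3) = 10
  gamma.gen = min2(7, 10) = 7
  router.gen = suml([7, 6]) = 13
  index.gen = neg(13) = -13
  core.gen = min2(-13, 7) = -13
  assets.gen = mul(2, -13) = -26

Second demand — change propagation:
  build.gen: re-runs because alpha.txt [7, 6]->[-8, -4, 0]; new result 3.
  delta.gen: re-runs because alpha.txt [7, 6]->[-8, -4, 0]; new result -8.
  omega.gen: re-runs because alpha.txt [7, 6]->[-8, -4, 0]; new result -12.
  lexer.gen: re-runs because omega.gen 13->-12; new result -15.
  gamma.gen: re-runs because delta.gen 7->-8; lexer.gen 10->-15; new result -15.
  router.gen: re-runs because alpha.txt [7, 6]->[-8, -4, 0]; new result -12.
  index.gen: re-runs because router.gen 13->-12; new result 12.
  core.gen: re-runs because index.gen -13->12; gamma.gen 7->-15; new result -15.
  assets.gen: re-runs because build.gen 2->3; core.gen -13->-15; new result -45.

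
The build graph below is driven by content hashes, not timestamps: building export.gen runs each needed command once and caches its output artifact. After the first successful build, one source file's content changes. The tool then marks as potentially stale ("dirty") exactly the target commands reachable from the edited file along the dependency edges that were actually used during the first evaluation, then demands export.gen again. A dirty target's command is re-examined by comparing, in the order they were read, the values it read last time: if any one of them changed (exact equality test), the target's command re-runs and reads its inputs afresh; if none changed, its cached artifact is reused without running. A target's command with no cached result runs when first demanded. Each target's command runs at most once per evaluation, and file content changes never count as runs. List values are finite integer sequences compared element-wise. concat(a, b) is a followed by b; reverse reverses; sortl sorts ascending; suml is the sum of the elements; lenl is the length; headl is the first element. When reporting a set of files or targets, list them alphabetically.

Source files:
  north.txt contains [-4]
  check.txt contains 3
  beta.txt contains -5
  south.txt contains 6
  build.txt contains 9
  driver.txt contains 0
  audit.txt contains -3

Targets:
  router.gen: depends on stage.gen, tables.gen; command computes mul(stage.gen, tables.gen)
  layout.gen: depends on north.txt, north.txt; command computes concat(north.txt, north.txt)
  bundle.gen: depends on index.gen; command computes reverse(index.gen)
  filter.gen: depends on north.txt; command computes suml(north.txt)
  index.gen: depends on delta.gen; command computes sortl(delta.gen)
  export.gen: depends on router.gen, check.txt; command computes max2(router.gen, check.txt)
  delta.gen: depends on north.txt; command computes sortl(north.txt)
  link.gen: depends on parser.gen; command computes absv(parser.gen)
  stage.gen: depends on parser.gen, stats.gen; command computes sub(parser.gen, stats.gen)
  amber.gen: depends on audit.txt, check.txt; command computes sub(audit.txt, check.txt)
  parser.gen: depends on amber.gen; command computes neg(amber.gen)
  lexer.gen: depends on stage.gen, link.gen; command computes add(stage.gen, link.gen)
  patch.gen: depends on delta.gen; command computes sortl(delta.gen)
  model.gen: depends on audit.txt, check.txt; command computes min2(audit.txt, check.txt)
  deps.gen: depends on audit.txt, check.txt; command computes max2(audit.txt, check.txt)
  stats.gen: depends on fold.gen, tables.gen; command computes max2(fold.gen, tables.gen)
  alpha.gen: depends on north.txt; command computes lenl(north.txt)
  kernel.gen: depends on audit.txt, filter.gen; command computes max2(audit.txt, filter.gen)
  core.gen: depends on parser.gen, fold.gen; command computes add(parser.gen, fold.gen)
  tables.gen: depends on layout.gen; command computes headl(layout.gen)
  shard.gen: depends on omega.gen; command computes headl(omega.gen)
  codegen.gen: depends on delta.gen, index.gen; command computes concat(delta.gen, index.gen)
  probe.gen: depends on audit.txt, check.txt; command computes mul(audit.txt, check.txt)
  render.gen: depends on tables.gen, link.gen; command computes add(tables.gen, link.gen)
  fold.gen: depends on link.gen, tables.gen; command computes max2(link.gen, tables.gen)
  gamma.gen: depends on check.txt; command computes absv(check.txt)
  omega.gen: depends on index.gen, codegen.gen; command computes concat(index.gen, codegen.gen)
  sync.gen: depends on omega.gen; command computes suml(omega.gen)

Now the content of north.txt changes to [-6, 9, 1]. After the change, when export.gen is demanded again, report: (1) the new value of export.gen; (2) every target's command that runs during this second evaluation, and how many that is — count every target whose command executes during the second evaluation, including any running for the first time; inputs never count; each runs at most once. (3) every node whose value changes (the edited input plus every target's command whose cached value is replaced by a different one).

export.gen now evaluates to 3.
Run set: fold.gen, layout.gen, router.gen, stats.gen, tables.gen (5 run).
Changed values: layout.gen, north.txt, tables.gen.
The important point: at stage.gen every value read last time is unchanged, so the dirty flag clears without a run.

Initial pass — values computed on the first demand:
  amber.gen = sub(-3, 3) = -6
  layout.gen = concat([-4], [-4]) = [-4, -4]
  parser.gen = neg(-6) = 6
  link.gen = absv(6) = 6
  tables.gen = headl([-4, -4]) = -4
  fold.gen = max2(6, -4) = 6
  stats.gen = max2(6, -4) = 6
  stage.gen = sub(6, 6) = 0
  router.gen = mul(0, -4) = 0
  export.gen = max2(0, 3) = 3

Second demand — change propagation:
  layout.gen: re-runs because north.txt [-4]->[-6, 9, 1]; north.txt [-4]->[-6, 9, 1]; new result [-6, 9, 1, -6, 9, 1].
  tables.gen: re-runs because layout.gen [-4, -4]->[-6, 9, 1, -6, 9, 1]; new result -6.
  fold.gen: re-runs because tables.gen -4->-6; new result 6 (unchanged).
  stats.gen: re-runs because tables.gen -4->-6; new result 6 (unchanged).
  stage.gen: re-examined; everything it read last time is the same (parser.gen unchanged, stats.gen unchanged) — cache 0 kept, no run.
  router.gen: re-runs because tables.gen -4->-6; new result 0 (unchanged).
  export.gen: re-examined; everything it read last time is the same (router.gen unchanged, check.txt unchanged) — cache 3 kept, no run.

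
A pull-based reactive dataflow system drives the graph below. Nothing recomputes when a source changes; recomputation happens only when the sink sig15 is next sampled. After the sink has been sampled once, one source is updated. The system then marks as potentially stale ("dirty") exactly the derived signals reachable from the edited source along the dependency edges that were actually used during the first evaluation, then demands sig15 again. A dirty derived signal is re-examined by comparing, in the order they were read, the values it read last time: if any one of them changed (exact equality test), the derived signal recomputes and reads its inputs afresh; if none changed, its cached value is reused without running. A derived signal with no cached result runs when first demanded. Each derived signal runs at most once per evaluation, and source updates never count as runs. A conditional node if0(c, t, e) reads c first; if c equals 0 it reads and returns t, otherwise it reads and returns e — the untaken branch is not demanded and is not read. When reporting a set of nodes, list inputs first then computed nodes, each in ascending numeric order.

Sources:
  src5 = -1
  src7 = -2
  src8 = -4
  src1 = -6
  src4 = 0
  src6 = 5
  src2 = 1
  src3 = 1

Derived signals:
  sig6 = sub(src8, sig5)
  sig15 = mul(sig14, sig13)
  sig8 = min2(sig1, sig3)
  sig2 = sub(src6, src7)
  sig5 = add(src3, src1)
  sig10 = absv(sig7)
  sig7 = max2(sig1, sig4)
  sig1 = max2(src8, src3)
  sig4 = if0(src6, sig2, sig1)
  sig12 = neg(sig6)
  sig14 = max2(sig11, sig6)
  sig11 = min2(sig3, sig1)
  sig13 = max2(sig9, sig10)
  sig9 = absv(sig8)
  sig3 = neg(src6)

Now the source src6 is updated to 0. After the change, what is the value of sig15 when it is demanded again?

New value of sig15: 2.
Key observation: a condition flipped, so demand reaches new nodes — sig2 runs for the first time.

First evaluation (everything demanded from the output):
  sig1 = max2(-4, 1) = 1
  sig3 = neg(5) = -5
  sig4 = if0(src6=5 -> else branch sig1) = 1
  sig5 = add(1, -6) = -5
  sig6 = sub(-4, -5) = 1
  sig7 = max2(1, 1) = 1
  sig8 = min2(1, -5) = -5
  sig9 = absv(-5) = 5
  sig10 = absv(1) = 1
  sig11 = min2(-5, 1) = -5
  sig13 = max2(5, 1) = 5
  sig14 = max2(-5, 1) = 1
  sig15 = mul(1, 5) = 5

Propagation after the edit:
  sig2: demanded for the first time — runs, produces 2.
  sig3: runs — src6 5->0; result 0.
  sig4: runs — src6 5->0; result 2.
  sig7: runs — sig4 1->2; result 2.
  sig8: runs — sig3 -5->0; result 0.
  sig9: runs — sig8 -5->0; result 0.
  sig10: runs — sig7 1->2; result 2.
  sig11: runs — sig3 -5->0; result 0.
  sig13: runs — sig9 5->0; sig10 1->2; result 2.
  sig14: runs — sig11 -5->0; result 1 (same value as before).
  sig15: runs — sig13 5->2; result 2.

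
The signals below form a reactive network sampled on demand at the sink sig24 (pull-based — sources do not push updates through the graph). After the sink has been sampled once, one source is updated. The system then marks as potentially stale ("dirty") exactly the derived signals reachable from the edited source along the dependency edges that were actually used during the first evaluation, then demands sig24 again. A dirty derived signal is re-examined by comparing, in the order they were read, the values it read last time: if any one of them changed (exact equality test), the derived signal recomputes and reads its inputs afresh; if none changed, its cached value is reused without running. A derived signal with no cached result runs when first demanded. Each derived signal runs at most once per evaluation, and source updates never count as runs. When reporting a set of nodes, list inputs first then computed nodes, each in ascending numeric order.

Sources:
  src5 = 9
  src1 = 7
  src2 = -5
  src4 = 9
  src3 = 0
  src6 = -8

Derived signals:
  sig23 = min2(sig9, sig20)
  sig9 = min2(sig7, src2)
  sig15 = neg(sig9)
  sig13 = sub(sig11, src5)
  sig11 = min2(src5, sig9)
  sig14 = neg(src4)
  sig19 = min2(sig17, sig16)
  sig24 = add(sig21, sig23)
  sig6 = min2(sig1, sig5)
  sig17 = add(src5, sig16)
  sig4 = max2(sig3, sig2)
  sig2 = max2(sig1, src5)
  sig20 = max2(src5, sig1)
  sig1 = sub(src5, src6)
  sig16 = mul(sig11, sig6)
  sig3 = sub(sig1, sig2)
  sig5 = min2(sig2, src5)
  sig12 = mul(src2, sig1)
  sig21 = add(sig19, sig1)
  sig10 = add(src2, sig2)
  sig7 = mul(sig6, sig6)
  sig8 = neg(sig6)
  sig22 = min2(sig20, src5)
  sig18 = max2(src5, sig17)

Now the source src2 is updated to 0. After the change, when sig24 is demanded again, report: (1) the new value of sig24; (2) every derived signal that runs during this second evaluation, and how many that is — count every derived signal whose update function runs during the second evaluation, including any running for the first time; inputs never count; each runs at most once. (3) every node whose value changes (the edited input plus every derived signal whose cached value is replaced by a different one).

Initial pass — values computed on the first demand:
  sig1 = sub(9, -8) = 17
  sig2 = max2(17, 9) = 17
  sig5 = min2(17, 9) = 9
  sig6 = min2(17, 9) = 9
  sig7 = mul(9, 9) = 81
  sig9 = min2(81, -5) = -5
  sig11 = min2(9, -5) = -5
  sig16 = mul(-5, 9) = -45
  sig17 = add(9, -45) = -36
  sig19 = min2(-36, -45) = -45
  sig20 = max2(9, 17) = 17
  sig21 = add(-45, 17) = -28
  sig23 = min2(-5, 17) = -5
  sig24 = add(-28, -5) = -33

Second demand — change propagation:
  sig9: re-runs because src2 -5->0; new result 0.
  sig11: re-runs because sig9 -5->0; new result 0.
  sig16: re-runs because sig11 -5->0; new result 0.
  sig17: re-runs because sig16 -45->0; new result 9.
  sig19: re-runs because sig17 -36->9; sig16 -45->0; new result 0.
  sig21: re-runs because sig19 -45->0; new result 17.
  sig23: re-runs because sig9 -5->0; new result 0.
  sig24: re-runs because sig21 -28->17; sig23 -5->0; new result 17.

sig24 now evaluates to 17.
Run set: sig9, sig11, sig16, sig17, sig19, sig21, sig23, sig24 (8 run).
Changed values: src2, sig9, sig11, sig16, sig17, sig19, sig21, sig23, sig24.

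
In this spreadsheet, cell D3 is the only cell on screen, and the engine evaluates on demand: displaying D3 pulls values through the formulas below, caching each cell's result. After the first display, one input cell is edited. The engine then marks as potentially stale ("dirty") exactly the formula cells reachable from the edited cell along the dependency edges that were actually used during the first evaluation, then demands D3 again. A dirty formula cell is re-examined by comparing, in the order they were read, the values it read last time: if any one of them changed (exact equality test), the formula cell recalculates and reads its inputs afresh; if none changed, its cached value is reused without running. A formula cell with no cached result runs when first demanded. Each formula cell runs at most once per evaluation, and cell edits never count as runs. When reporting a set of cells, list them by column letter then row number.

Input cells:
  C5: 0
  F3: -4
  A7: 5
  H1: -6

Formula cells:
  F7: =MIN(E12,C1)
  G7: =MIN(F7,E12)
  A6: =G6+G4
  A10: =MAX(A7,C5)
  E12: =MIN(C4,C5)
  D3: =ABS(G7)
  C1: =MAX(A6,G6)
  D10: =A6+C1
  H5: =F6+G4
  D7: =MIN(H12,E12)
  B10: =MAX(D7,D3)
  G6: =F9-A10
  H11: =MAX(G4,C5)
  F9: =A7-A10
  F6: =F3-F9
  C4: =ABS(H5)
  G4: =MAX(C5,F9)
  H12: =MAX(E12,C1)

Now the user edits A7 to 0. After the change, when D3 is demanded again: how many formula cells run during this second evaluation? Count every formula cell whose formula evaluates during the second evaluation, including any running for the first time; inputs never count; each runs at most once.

Run set: A6, A10, C1, D3, F7, F9, G6, G7 (8 run).
The important point: at F6 every value read last time is unchanged, so the dirty flag clears without a run.

Initial pass — values computed on the first demand:
  A10 = MAX(5, 0) = 5
  F9 = 5 - 5 = 0
  F6 = -4 - 0 = -4
  G4 = MAX(0, 0) = 0
  G6 = 0 - 5 = -5
  A6 = -5 + 0 = -5
  C1 = MAX(-5, -5) = -5
  H5 = -4 + 0 = -4
  C4 = ABS(-4) = 4
  E12 = MIN(4, 0) = 0
  F7 = MIN(0, -5) = -5
  G7 = MIN(-5, 0) = -5
  D3 = ABS(-5) = 5

Second demand — change propagation:
  A10: re-runs because A7 5->0; new result 0.
  F9: re-runs because A7 5->0; A10 5->0; new result 0 (unchanged).
  F6: re-examined; everything it read last time is the same (F3 unchanged, F9 unchanged) — cache -4 kept, no run.
  G4: re-examined; everything it read last time is the same (C5 unchanged, F9 unchanged) — cache 0 kept, no run.
  G6: re-runs because A10 5->0; new result 0.
  A6: re-runs because G6 -5->0; new result 0.
  C1: re-runs because A6 -5->0; G6 -5->0; new result 0.
  H5: re-examined; everything it read last time is the same (F6 unchanged, G4 unchanged) — cache -4 kept, no run.
  C4: re-examined; everything it read last time is the same (H5 unchanged) — cache 4 kept, no run.
  E12: re-examined; everything it read last time is the same (C4 unchanged, C5 unchanged) — cache 0 kept, no run.
  F7: re-runs because C1 -5->0; new result 0.
  G7: re-runs because F7 -5->0; new result 0.
  D3: re-runs because G7 -5->0; new result 0.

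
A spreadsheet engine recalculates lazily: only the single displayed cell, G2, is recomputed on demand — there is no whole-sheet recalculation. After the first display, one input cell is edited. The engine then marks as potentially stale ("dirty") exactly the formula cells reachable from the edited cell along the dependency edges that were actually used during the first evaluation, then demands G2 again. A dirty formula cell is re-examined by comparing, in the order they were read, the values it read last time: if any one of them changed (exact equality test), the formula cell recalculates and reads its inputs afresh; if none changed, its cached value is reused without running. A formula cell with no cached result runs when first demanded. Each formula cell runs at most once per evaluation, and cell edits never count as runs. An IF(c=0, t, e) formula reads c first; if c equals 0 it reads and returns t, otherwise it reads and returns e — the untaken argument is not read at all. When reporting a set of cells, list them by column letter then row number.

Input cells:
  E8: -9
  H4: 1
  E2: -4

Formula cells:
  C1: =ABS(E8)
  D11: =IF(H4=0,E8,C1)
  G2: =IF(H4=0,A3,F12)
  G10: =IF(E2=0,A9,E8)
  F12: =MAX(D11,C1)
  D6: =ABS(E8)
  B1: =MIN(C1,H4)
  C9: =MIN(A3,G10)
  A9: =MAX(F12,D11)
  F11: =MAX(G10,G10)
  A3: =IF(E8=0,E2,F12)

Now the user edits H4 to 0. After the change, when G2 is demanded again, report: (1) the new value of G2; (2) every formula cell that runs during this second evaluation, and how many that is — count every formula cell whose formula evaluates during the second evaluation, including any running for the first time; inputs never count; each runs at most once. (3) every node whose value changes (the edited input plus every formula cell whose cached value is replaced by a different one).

New value of G2: 9.
Formula cells that run: A3, D11, F12, G2 — 4 in total.
Values that change: D11, H4.
Key observation: a condition flipped, so demand reaches new nodes — A3 runs for the first time.

First evaluation (everything demanded from the output):
  C1 = ABS(-9) = 9
  D11 = IF(H4=0: H4=1 -> else branch C1) = 9
  F12 = MAX(9, 9) = 9
  G2 = IF(H4=0: H4=1 -> else branch F12) = 9

Propagation after the edit:
  D11: runs — H4 1->0; result -9.
  F12: runs — D11 9->-9; result 9 (same value as before).
  A3: demanded for the first time — runs, produces 9.
  G2: runs — H4 1->0; result 9 (same value as before).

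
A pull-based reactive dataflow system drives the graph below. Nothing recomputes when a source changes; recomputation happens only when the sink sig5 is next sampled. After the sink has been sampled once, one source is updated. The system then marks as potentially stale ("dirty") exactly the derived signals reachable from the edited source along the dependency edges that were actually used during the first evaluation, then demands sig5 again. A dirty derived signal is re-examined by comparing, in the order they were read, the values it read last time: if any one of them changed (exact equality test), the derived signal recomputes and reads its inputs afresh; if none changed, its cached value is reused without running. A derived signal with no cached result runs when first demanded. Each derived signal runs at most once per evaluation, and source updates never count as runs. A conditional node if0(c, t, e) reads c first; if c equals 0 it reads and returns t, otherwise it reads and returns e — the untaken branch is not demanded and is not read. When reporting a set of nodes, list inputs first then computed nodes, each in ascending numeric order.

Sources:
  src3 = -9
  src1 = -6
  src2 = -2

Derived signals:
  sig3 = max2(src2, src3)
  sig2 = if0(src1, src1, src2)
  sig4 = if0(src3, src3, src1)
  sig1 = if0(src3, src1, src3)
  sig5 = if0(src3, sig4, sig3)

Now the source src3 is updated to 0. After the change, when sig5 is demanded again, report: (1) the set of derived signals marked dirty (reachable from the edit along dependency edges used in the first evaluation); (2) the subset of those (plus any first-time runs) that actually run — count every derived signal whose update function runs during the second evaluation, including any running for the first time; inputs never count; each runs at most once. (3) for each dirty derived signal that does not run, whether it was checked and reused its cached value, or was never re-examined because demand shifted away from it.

Marked dirty: sig3, sig5.
Derived signals that run: sig4, sig5 — 2 in total.
Never re-examined (demand shifted away): sig3.
Key observation: a condition flipped, so demand moved to the other branch — sig3 is never re-examined.

First evaluation (everything demanded from the output):
  sig3 = max2(-2, -9) = -2
  sig5 = if0(src3=-9 -> else branch sig3) = -2

Propagation after the edit:
  sig3: marked dirty but never re-examined — demand shifted away from it.
  sig4: demanded for the first time — runs, produces 0.
  sig5: runs — src3 -9->0; result 0.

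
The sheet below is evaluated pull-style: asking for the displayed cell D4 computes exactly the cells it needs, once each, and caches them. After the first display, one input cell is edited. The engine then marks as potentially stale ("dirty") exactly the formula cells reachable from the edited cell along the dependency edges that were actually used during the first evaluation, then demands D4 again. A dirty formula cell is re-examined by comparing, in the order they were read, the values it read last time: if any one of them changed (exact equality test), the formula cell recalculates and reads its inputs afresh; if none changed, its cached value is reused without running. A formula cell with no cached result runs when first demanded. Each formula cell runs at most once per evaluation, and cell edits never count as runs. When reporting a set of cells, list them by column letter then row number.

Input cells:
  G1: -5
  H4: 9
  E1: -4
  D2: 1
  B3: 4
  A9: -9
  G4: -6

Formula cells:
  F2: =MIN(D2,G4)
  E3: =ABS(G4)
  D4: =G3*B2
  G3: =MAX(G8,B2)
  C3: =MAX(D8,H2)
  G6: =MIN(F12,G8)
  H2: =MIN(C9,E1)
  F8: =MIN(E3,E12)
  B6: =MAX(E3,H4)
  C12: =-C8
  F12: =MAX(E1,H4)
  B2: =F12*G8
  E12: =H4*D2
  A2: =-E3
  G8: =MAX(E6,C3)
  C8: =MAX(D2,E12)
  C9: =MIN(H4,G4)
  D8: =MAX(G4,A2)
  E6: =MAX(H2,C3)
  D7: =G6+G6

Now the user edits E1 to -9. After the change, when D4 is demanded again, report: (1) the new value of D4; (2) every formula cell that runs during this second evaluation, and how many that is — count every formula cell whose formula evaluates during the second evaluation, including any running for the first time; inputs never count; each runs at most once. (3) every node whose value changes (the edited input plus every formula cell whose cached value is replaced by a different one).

First demand of the output computes:
  C9 = MIN(9, -6) = -6
  E3 = ABS(-6) = 6
  A2 = -(6) = -6
  D8 = MAX(-6, -6) = -6
  F12 = MAX(-4, 9) = 9
  H2 = MIN(-6, -4) = -6
  C3 = MAX(-6, -6) = -6
  E6 = MAX(-6, -6) = -6
  G8 = MAX(-6, -6) = -6
  B2 = 9 * -6 = -54
  G3 = MAX(-6, -54) = -6
  D4 = -6 * -54 = 324

After the edit, cleaning proceeds:
  F12: a read changed (E1 -4->-9) — executes, giving 9 — identical to its old value.
  H2: a read changed (E1 -4->-9) — executes, giving -9.
  C3: a read changed (H2 -6->-9) — executes, giving -6 — identical to its old value.
  E6: a read changed (H2 -6->-9) — executes, giving -6 — identical to its old value.
  G8: dirty, but its reads are unchanged (E6 unchanged, C3 unchanged); cached -6 stands.
  B2: dirty, but its reads are unchanged (F12 unchanged, G8 unchanged); cached -54 stands.
  G3: dirty, but its reads are unchanged (G8 unchanged, B2 unchanged); cached -6 stands.
  D4: dirty, but its reads are unchanged (G3 unchanged, B2 unchanged); cached 324 stands.

Note where the cutoff bites: G8 is checked, finds nothing changed, and keeps its cache.

Demanding D4 again yields 324.
4 formula cells run: C3, E6, F12, H2.
The nodes whose values change: E1, H2.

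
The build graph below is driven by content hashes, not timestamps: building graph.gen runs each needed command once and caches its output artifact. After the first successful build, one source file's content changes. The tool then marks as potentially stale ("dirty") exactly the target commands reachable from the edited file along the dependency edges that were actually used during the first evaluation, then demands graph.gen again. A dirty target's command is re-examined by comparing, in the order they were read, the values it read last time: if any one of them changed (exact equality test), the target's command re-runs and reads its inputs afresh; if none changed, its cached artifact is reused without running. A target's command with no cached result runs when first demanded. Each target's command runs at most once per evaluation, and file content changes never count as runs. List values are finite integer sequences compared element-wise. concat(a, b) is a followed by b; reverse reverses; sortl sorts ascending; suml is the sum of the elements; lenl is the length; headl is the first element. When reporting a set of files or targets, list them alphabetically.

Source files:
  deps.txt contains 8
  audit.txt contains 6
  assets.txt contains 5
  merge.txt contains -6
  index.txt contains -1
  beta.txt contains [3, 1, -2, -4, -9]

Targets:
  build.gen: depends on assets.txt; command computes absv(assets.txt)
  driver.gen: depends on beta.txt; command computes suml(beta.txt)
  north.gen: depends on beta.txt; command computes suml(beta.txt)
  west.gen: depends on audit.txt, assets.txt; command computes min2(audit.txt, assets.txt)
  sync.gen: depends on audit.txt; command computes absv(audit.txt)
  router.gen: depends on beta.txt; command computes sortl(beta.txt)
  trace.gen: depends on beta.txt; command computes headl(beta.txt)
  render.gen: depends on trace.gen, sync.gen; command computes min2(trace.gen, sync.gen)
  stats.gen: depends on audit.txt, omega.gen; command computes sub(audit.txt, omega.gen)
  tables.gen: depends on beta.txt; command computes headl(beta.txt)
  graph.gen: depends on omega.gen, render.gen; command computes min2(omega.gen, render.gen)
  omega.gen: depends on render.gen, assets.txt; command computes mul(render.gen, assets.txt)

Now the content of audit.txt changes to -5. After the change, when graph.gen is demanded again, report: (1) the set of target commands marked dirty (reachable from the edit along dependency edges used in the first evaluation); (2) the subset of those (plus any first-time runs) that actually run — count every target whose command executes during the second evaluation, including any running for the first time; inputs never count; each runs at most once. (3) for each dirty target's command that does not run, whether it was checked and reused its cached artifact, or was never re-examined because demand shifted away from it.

Dirty set: graph.gen, omega.gen, render.gen, sync.gen.
Run set: render.gen, sync.gen (2 run).
Re-examined without running (cache reused): graph.gen, omega.gen.
The important point: render.gen recomputes to an identical value, and the output ends up unchanged.

Initial pass — values computed on the first demand:
  sync.gen = absv(6) = 6
  trace.gen = headl([3, 1, -2, -4, -9]) = 3
  render.gen = min2(3, 6) = 3
  omega.gen = mul(3, 5) = 15
  graph.gen = min2(15, 3) = 3

Second demand — change propagation:
  sync.gen: re-runs because audit.txt 6->-5; new result 5.
  render.gen: re-runs because sync.gen 6->5; new result 3 (unchanged).
  omega.gen: re-examined; everything it read last time is the same (render.gen unchanged, assets.txt unchanged) — cache 15 kept, no run.
  graph.gen: re-examined; everything it read last time is the same (omega.gen unchanged, render.gen unchanged) — cache 3 kept, no run.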